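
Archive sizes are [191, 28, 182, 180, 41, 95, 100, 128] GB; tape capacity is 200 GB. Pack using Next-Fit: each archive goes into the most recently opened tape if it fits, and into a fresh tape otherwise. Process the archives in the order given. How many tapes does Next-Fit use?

7

tape 1: place 191 GB, 9 GB left
tape 2: place 28 GB, 172 GB left
tape 3: place 182 GB, 18 GB left
tape 4: place 180 GB, 20 GB left
tape 5: place 41 GB, 159 GB left
tape 5: place 95 GB, 64 GB left
tape 6: place 100 GB, 100 GB left
tape 7: place 128 GB, 72 GB left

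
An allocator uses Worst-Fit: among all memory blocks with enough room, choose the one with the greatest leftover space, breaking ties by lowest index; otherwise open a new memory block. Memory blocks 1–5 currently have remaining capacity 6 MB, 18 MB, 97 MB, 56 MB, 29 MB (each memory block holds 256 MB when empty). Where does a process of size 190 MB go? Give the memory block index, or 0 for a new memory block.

0

No memory block has ≥ 190 MB free, so a new memory block is opened.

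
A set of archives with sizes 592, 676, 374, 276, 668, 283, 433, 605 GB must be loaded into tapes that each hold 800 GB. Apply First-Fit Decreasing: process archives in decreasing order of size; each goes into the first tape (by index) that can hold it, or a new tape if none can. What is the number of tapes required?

6

Sorted descending: 676, 668, 605, 592, 433, 374, 283, 276.
Put 676 GB in tape 1; 124 GB remain.
Put 668 GB in tape 2; 132 GB remain.
Put 605 GB in tape 3; 195 GB remain.
Put 592 GB in tape 4; 208 GB remain.
Put 433 GB in tape 5; 367 GB remain.
Put 374 GB in tape 6; 426 GB remain.
Put 283 GB in tape 5; 84 GB remain.
Put 276 GB in tape 6; 150 GB remain.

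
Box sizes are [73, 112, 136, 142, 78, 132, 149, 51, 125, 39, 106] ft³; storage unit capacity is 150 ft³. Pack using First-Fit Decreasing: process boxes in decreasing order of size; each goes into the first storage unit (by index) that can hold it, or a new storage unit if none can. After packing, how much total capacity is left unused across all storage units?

Sorted descending: 149, 142, 136, 132, 125, 112, 106, 78, 73, 51, 39.
storage unit 1: place 149 ft³, 1 ft³ left
storage unit 2: place 142 ft³, 8 ft³ left
storage unit 3: place 136 ft³, 14 ft³ left
storage unit 4: place 132 ft³, 18 ft³ left
storage unit 5: place 125 ft³, 25 ft³ left
storage unit 6: place 112 ft³, 38 ft³ left
storage unit 7: place 106 ft³, 44 ft³ left
storage unit 8: place 78 ft³, 72 ft³ left
storage unit 9: place 73 ft³, 77 ft³ left
storage unit 8: place 51 ft³, 21 ft³ left
storage unit 7: place 39 ft³, 5 ft³ left
9 storage units × 150 ft³ = 1350 ft³; used 1143 ft³; unused 207 ft³.

207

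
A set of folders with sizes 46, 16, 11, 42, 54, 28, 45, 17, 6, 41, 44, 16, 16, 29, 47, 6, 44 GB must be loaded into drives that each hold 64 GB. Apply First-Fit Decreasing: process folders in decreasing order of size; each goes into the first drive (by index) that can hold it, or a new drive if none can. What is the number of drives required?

Sorted descending: 54, 47, 46, 45, 44, 44, 42, 41, 29, 28, 17, 16, 16, 16, 11, 6, 6.
54 GB → drive 1 (remaining 10 GB)
47 GB → drive 2 (remaining 17 GB)
46 GB → drive 3 (remaining 18 GB)
45 GB → drive 4 (remaining 19 GB)
44 GB → drive 5 (remaining 20 GB)
44 GB → drive 6 (remaining 20 GB)
42 GB → drive 7 (remaining 22 GB)
41 GB → drive 8 (remaining 23 GB)
29 GB → drive 9 (remaining 35 GB)
28 GB → drive 9 (remaining 7 GB)
17 GB → drive 2 (remaining 0 GB)
16 GB → drive 3 (remaining 2 GB)
16 GB → drive 4 (remaining 3 GB)
16 GB → drive 5 (remaining 4 GB)
11 GB → drive 6 (remaining 9 GB)
6 GB → drive 1 (remaining 4 GB)
6 GB → drive 6 (remaining 3 GB)
Final drives: [54,6] [47,17] [46,16] [45,16] [44,16] [44,11,6] [42] [41] [29,28].

9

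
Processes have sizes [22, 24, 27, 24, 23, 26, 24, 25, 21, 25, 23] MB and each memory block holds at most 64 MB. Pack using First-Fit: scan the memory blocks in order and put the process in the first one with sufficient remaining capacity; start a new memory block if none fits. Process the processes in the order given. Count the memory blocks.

Put 22 MB in memory block 1; 42 MB remain.
Put 24 MB in memory block 1; 18 MB remain.
Put 27 MB in memory block 2; 37 MB remain.
Put 24 MB in memory block 2; 13 MB remain.
Put 23 MB in memory block 3; 41 MB remain.
Put 26 MB in memory block 3; 15 MB remain.
Put 24 MB in memory block 4; 40 MB remain.
Put 25 MB in memory block 4; 15 MB remain.
Put 21 MB in memory block 5; 43 MB remain.
Put 25 MB in memory block 5; 18 MB remain.
Put 23 MB in memory block 6; 41 MB remain.
Final memory blocks: [22,24] [27,24] [23,26] [24,25] [21,25] [23].

6 memory blocks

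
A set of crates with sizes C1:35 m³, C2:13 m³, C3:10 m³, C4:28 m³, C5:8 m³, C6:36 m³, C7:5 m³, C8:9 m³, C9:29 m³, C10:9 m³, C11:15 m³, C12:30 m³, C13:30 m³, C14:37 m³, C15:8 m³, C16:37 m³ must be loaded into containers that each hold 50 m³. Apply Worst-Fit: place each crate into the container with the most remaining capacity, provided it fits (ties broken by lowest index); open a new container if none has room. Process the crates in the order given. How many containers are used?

8

container 1: place C1 (35 m³), 15 m³ left
container 1: place C2 (13 m³), 2 m³ left
container 2: place C3 (10 m³), 40 m³ left
container 2: place C4 (28 m³), 12 m³ left
container 2: place C5 (8 m³), 4 m³ left
container 3: place C6 (36 m³), 14 m³ left
container 3: place C7 (5 m³), 9 m³ left
container 3: place C8 (9 m³), 0 m³ left
container 4: place C9 (29 m³), 21 m³ left
container 4: place C10 (9 m³), 12 m³ left
container 5: place C11 (15 m³), 35 m³ left
container 5: place C12 (30 m³), 5 m³ left
container 6: place C13 (30 m³), 20 m³ left
container 7: place C14 (37 m³), 13 m³ left
container 6: place C15 (8 m³), 12 m³ left
container 8: place C16 (37 m³), 13 m³ left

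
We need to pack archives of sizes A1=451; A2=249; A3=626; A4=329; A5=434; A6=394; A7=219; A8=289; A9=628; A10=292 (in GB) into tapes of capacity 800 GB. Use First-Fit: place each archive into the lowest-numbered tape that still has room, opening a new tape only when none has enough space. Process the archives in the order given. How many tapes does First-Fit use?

6 tapes

tape 1: place A1 (451 GB), 349 GB left
tape 1: place A2 (249 GB), 100 GB left
tape 2: place A3 (626 GB), 174 GB left
tape 3: place A4 (329 GB), 471 GB left
tape 3: place A5 (434 GB), 37 GB left
tape 4: place A6 (394 GB), 406 GB left
tape 4: place A7 (219 GB), 187 GB left
tape 5: place A8 (289 GB), 511 GB left
tape 6: place A9 (628 GB), 172 GB left
tape 5: place A10 (292 GB), 219 GB left
Final tapes: [451,249] [626] [329,434] [394,219] [289,292] [628].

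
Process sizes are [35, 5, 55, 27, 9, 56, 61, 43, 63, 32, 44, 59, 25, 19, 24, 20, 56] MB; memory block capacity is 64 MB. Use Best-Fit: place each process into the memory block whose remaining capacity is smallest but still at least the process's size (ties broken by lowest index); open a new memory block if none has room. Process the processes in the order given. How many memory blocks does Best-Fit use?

memory block 1: place 35 MB, 29 MB left
memory block 1: place 5 MB, 24 MB left
memory block 2: place 55 MB, 9 MB left
memory block 3: place 27 MB, 37 MB left
memory block 2: place 9 MB, 0 MB left
memory block 4: place 56 MB, 8 MB left
memory block 5: place 61 MB, 3 MB left
memory block 6: place 43 MB, 21 MB left
memory block 7: place 63 MB, 1 MB left
memory block 3: place 32 MB, 5 MB left
memory block 8: place 44 MB, 20 MB left
memory block 9: place 59 MB, 5 MB left
memory block 10: place 25 MB, 39 MB left
memory block 8: place 19 MB, 1 MB left
memory block 1: place 24 MB, 0 MB left
memory block 6: place 20 MB, 1 MB left
memory block 11: place 56 MB, 8 MB left
Final memory blocks: [35,5,24] [55,9] [27,32] [56] [61] [43,20] [63] [44,19] [59] [25] [56].

11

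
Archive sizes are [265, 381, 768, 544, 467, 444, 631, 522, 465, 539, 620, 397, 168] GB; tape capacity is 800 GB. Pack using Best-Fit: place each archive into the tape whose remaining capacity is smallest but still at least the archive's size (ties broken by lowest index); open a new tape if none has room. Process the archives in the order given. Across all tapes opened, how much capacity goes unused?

2589

tape 1: place 265 GB, 535 GB left
tape 1: place 381 GB, 154 GB left
tape 2: place 768 GB, 32 GB left
tape 3: place 544 GB, 256 GB left
tape 4: place 467 GB, 333 GB left
tape 5: place 444 GB, 356 GB left
tape 6: place 631 GB, 169 GB left
tape 7: place 522 GB, 278 GB left
tape 8: place 465 GB, 335 GB left
tape 9: place 539 GB, 261 GB left
tape 10: place 620 GB, 180 GB left
tape 11: place 397 GB, 403 GB left
tape 6: place 168 GB, 1 GB left
11 tapes × 800 GB = 8800 GB; used 6211 GB; unused 2589 GB.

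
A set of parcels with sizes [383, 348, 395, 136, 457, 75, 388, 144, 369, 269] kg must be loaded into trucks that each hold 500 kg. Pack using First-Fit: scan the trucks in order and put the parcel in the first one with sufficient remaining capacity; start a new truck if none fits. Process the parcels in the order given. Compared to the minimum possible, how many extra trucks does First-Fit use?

0

First-Fit: [383,75] [348,136] [395] [457] [388] [144,269] [369] → 7 trucks.
7 parcels exceed 250 kg (half the capacity), and no two of those can share a truck, so at least 7 trucks are needed.
So 7 is already optimal.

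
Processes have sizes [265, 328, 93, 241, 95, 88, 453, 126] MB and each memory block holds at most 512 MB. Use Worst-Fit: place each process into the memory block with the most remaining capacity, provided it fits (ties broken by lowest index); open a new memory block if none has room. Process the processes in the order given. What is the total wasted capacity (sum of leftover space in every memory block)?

359

Put 265 MB in memory block 1; 247 MB remain.
Put 328 MB in memory block 2; 184 MB remain.
Put 93 MB in memory block 1; 154 MB remain.
Put 241 MB in memory block 3; 271 MB remain.
Put 95 MB in memory block 3; 176 MB remain.
Put 88 MB in memory block 2; 96 MB remain.
Put 453 MB in memory block 4; 59 MB remain.
Put 126 MB in memory block 3; 50 MB remain.
4 memory blocks × 512 MB = 2048 MB; used 1689 MB; unused 359 MB.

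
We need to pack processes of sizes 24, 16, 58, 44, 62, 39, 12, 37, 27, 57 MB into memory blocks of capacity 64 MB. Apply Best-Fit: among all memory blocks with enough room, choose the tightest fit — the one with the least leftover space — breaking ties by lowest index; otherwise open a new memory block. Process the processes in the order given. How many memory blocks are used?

memory block 1: place 24 MB, 40 MB left
memory block 1: place 16 MB, 24 MB left
memory block 2: place 58 MB, 6 MB left
memory block 3: place 44 MB, 20 MB left
memory block 4: place 62 MB, 2 MB left
memory block 5: place 39 MB, 25 MB left
memory block 3: place 12 MB, 8 MB left
memory block 6: place 37 MB, 27 MB left
memory block 6: place 27 MB, 0 MB left
memory block 7: place 57 MB, 7 MB left

7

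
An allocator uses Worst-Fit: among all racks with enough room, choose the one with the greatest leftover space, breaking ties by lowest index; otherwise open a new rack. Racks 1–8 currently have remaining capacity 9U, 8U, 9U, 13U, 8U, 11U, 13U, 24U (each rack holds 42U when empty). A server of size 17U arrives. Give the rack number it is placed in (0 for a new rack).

Racks with room: rack 8 (24U).
Most room is rack 8 with 24U free.

8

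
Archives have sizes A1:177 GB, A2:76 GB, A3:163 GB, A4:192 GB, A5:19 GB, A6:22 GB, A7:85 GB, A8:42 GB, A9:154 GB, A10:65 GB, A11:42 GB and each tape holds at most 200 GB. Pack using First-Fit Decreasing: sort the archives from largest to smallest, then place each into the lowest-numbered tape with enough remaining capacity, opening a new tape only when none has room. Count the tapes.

6 tapes

Sorted descending: 192, 177, 163, 154, 85, 76, 65, 42, 42, 22, 19.
192 GB → tape 1 (remaining 8 GB)
177 GB → tape 2 (remaining 23 GB)
163 GB → tape 3 (remaining 37 GB)
154 GB → tape 4 (remaining 46 GB)
85 GB → tape 5 (remaining 115 GB)
76 GB → tape 5 (remaining 39 GB)
65 GB → tape 6 (remaining 135 GB)
42 GB → tape 4 (remaining 4 GB)
42 GB → tape 6 (remaining 93 GB)
22 GB → tape 2 (remaining 1 GB)
19 GB → tape 3 (remaining 18 GB)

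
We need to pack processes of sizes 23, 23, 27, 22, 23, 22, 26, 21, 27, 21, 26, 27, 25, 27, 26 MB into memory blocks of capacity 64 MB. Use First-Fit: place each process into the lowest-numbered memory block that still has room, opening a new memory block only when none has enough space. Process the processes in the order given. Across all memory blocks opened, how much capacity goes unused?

23 MB → memory block 1 (remaining 41 MB)
23 MB → memory block 1 (remaining 18 MB)
27 MB → memory block 2 (remaining 37 MB)
22 MB → memory block 2 (remaining 15 MB)
23 MB → memory block 3 (remaining 41 MB)
22 MB → memory block 3 (remaining 19 MB)
26 MB → memory block 4 (remaining 38 MB)
21 MB → memory block 4 (remaining 17 MB)
27 MB → memory block 5 (remaining 37 MB)
21 MB → memory block 5 (remaining 16 MB)
26 MB → memory block 6 (remaining 38 MB)
27 MB → memory block 6 (remaining 11 MB)
25 MB → memory block 7 (remaining 39 MB)
27 MB → memory block 7 (remaining 12 MB)
26 MB → memory block 8 (remaining 38 MB)
8 memory blocks × 64 MB = 512 MB; used 366 MB; unused 146 MB.

146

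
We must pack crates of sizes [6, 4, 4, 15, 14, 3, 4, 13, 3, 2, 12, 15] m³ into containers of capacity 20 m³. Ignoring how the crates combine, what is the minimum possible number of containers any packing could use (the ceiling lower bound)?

Total size = 6 + 4 + 4 + 15 + 14 + 3 + 4 + 13 + 3 + 2 + 12 + 15 = 95 m³.
⌈95 / 20⌉ = 5.

5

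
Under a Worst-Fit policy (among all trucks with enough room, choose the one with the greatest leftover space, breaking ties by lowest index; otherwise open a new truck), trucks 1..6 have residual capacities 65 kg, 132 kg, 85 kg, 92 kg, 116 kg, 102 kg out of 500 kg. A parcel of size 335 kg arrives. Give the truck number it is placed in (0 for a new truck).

No truck has ≥ 335 kg free, so a new truck is opened.

0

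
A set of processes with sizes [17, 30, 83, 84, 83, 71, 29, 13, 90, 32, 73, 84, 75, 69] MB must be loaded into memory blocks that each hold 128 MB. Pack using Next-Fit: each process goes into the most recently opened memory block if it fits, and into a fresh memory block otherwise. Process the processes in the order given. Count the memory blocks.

10 memory blocks

17 MB → memory block 1 (remaining 111 MB)
30 MB → memory block 1 (remaining 81 MB)
83 MB → memory block 2 (remaining 45 MB)
84 MB → memory block 3 (remaining 44 MB)
83 MB → memory block 4 (remaining 45 MB)
71 MB → memory block 5 (remaining 57 MB)
29 MB → memory block 5 (remaining 28 MB)
13 MB → memory block 5 (remaining 15 MB)
90 MB → memory block 6 (remaining 38 MB)
32 MB → memory block 6 (remaining 6 MB)
73 MB → memory block 7 (remaining 55 MB)
84 MB → memory block 8 (remaining 44 MB)
75 MB → memory block 9 (remaining 53 MB)
69 MB → memory block 10 (remaining 59 MB)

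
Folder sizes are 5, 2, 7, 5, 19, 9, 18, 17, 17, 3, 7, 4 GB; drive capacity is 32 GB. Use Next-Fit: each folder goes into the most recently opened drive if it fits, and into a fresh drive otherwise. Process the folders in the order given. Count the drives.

5

5 GB → drive 1 (remaining 27 GB)
2 GB → drive 1 (remaining 25 GB)
7 GB → drive 1 (remaining 18 GB)
5 GB → drive 1 (remaining 13 GB)
19 GB → drive 2 (remaining 13 GB)
9 GB → drive 2 (remaining 4 GB)
18 GB → drive 3 (remaining 14 GB)
17 GB → drive 4 (remaining 15 GB)
17 GB → drive 5 (remaining 15 GB)
3 GB → drive 5 (remaining 12 GB)
7 GB → drive 5 (remaining 5 GB)
4 GB → drive 5 (remaining 1 GB)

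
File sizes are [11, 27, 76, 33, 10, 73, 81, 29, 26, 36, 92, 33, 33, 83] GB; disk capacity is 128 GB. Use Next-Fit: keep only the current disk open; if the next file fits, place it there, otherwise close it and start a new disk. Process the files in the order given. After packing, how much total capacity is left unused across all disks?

11 GB → disk 1 (remaining 117 GB)
27 GB → disk 1 (remaining 90 GB)
76 GB → disk 1 (remaining 14 GB)
33 GB → disk 2 (remaining 95 GB)
10 GB → disk 2 (remaining 85 GB)
73 GB → disk 2 (remaining 12 GB)
81 GB → disk 3 (remaining 47 GB)
29 GB → disk 3 (remaining 18 GB)
26 GB → disk 4 (remaining 102 GB)
36 GB → disk 4 (remaining 66 GB)
92 GB → disk 5 (remaining 36 GB)
33 GB → disk 5 (remaining 3 GB)
33 GB → disk 6 (remaining 95 GB)
83 GB → disk 6 (remaining 12 GB)
6 disks × 128 GB = 768 GB; used 643 GB; unused 125 GB.

125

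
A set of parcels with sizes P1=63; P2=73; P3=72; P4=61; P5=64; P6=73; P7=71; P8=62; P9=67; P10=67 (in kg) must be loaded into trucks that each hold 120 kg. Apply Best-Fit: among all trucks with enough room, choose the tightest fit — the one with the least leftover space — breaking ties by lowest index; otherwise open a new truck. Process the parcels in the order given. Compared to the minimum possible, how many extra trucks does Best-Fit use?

0

Best-Fit: [63] [73] [72] [61] [64] [73] [71] [62] [67] [67] → 10 trucks.
10 parcels exceed 60 kg (half the capacity), and no two of those can share a truck, so at least 10 trucks are needed.
So 10 is already optimal.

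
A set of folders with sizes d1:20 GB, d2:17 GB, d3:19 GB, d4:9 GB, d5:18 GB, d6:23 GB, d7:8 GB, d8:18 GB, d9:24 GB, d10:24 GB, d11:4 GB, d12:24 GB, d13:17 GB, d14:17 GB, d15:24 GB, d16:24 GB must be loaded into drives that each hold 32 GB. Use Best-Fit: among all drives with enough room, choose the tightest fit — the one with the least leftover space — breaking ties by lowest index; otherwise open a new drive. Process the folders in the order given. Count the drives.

d1 (20 GB) → drive 1 (remaining 12 GB)
d2 (17 GB) → drive 2 (remaining 15 GB)
d3 (19 GB) → drive 3 (remaining 13 GB)
d4 (9 GB) → drive 1 (remaining 3 GB)
d5 (18 GB) → drive 4 (remaining 14 GB)
d6 (23 GB) → drive 5 (remaining 9 GB)
d7 (8 GB) → drive 5 (remaining 1 GB)
d8 (18 GB) → drive 6 (remaining 14 GB)
d9 (24 GB) → drive 7 (remaining 8 GB)
d10 (24 GB) → drive 8 (remaining 8 GB)
d11 (4 GB) → drive 7 (remaining 4 GB)
d12 (24 GB) → drive 9 (remaining 8 GB)
d13 (17 GB) → drive 10 (remaining 15 GB)
d14 (17 GB) → drive 11 (remaining 15 GB)
d15 (24 GB) → drive 12 (remaining 8 GB)
d16 (24 GB) → drive 13 (remaining 8 GB)

13 drives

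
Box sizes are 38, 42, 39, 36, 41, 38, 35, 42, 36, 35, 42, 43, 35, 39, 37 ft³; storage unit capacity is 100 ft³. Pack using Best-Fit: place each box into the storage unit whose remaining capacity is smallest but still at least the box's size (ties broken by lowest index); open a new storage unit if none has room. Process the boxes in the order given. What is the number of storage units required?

Put 38 ft³ in storage unit 1; 62 ft³ remain.
Put 42 ft³ in storage unit 1; 20 ft³ remain.
Put 39 ft³ in storage unit 2; 61 ft³ remain.
Put 36 ft³ in storage unit 2; 25 ft³ remain.
Put 41 ft³ in storage unit 3; 59 ft³ remain.
Put 38 ft³ in storage unit 3; 21 ft³ remain.
Put 35 ft³ in storage unit 4; 65 ft³ remain.
Put 42 ft³ in storage unit 4; 23 ft³ remain.
Put 36 ft³ in storage unit 5; 64 ft³ remain.
Put 35 ft³ in storage unit 5; 29 ft³ remain.
Put 42 ft³ in storage unit 6; 58 ft³ remain.
Put 43 ft³ in storage unit 6; 15 ft³ remain.
Put 35 ft³ in storage unit 7; 65 ft³ remain.
Put 39 ft³ in storage unit 7; 26 ft³ remain.
Put 37 ft³ in storage unit 8; 63 ft³ remain.
Final storage units: [38,42] [39,36] [41,38] [35,42] [36,35] [42,43] [35,39] [37].

8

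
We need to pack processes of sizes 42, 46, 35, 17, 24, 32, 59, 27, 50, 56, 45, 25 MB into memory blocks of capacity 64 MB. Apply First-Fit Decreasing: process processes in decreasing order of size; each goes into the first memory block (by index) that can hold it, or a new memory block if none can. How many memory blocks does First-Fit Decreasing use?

Sorted descending: 59, 56, 50, 46, 45, 42, 35, 32, 27, 25, 24, 17.
59 MB → memory block 1 (remaining 5 MB)
56 MB → memory block 2 (remaining 8 MB)
50 MB → memory block 3 (remaining 14 MB)
46 MB → memory block 4 (remaining 18 MB)
45 MB → memory block 5 (remaining 19 MB)
42 MB → memory block 6 (remaining 22 MB)
35 MB → memory block 7 (remaining 29 MB)
32 MB → memory block 8 (remaining 32 MB)
27 MB → memory block 7 (remaining 2 MB)
25 MB → memory block 8 (remaining 7 MB)
24 MB → memory block 9 (remaining 40 MB)
17 MB → memory block 4 (remaining 1 MB)

9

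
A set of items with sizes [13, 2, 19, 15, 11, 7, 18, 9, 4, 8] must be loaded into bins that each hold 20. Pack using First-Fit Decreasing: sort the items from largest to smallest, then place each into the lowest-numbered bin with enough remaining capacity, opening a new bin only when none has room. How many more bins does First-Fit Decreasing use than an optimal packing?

First-Fit Decreasing: [19] [18,2] [15,4] [13,7] [11,9] [8] → 6 bins.
Total size 106; any packing needs at least ⌈106/20⌉ = 6 bins.
So 6 is already optimal.

0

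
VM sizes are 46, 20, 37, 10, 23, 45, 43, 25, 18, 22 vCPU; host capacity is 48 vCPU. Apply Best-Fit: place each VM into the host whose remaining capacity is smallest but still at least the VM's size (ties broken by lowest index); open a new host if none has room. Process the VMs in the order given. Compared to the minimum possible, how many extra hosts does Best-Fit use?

Best-Fit: [46] [20,23] [37,10] [45] [43] [25,18] [22] → 7 hosts.
Total size 289 vCPU; any packing needs at least ⌈289/48⌉ = 7 hosts.
So 7 is already optimal.

0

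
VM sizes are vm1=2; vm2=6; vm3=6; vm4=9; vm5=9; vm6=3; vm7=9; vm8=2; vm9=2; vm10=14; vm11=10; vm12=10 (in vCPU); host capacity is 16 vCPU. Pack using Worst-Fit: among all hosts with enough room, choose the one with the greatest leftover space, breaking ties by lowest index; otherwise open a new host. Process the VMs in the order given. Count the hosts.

7 hosts

vm1 (2 vCPU) → host 1 (remaining 14 vCPU)
vm2 (6 vCPU) → host 1 (remaining 8 vCPU)
vm3 (6 vCPU) → host 1 (remaining 2 vCPU)
vm4 (9 vCPU) → host 2 (remaining 7 vCPU)
vm5 (9 vCPU) → host 3 (remaining 7 vCPU)
vm6 (3 vCPU) → host 2 (remaining 4 vCPU)
vm7 (9 vCPU) → host 4 (remaining 7 vCPU)
vm8 (2 vCPU) → host 3 (remaining 5 vCPU)
vm9 (2 vCPU) → host 4 (remaining 5 vCPU)
vm10 (14 vCPU) → host 5 (remaining 2 vCPU)
vm11 (10 vCPU) → host 6 (remaining 6 vCPU)
vm12 (10 vCPU) → host 7 (remaining 6 vCPU)
Final hosts: [2,6,6] [9,3] [9,2] [9,2] [14] [10] [10].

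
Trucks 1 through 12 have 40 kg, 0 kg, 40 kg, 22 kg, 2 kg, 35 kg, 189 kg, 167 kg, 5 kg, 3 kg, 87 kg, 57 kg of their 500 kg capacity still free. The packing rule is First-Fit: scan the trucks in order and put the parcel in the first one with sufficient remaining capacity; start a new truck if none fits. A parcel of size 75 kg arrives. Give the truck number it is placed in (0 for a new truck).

Trucks with room: truck 7 (189 kg), truck 8 (167 kg), truck 11 (87 kg).
The first with room is truck 7.

7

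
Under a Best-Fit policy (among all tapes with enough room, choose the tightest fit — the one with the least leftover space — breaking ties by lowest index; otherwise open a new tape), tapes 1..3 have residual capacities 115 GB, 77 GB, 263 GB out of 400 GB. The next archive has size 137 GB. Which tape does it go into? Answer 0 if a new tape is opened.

3

Tapes with room: tape 3 (263 GB).
Tightest fit is tape 3 with 263 GB free.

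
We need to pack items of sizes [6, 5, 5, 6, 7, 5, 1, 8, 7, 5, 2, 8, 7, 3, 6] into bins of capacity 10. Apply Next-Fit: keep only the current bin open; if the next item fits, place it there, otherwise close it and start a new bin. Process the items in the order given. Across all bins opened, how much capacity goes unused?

29

6 → bin 1 (remaining 4)
5 → bin 2 (remaining 5)
5 → bin 2 (remaining 0)
6 → bin 3 (remaining 4)
7 → bin 4 (remaining 3)
5 → bin 5 (remaining 5)
1 → bin 5 (remaining 4)
8 → bin 6 (remaining 2)
7 → bin 7 (remaining 3)
5 → bin 8 (remaining 5)
2 → bin 8 (remaining 3)
8 → bin 9 (remaining 2)
7 → bin 10 (remaining 3)
3 → bin 10 (remaining 0)
6 → bin 11 (remaining 4)
11 bins × 10 = 110; used 81; unused 29.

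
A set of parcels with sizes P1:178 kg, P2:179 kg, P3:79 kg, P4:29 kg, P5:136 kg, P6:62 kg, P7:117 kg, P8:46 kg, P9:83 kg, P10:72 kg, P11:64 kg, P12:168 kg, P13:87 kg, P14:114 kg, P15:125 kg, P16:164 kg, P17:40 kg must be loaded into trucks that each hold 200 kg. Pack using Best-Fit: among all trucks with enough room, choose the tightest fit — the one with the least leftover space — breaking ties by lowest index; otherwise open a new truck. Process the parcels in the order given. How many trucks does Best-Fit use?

truck 1: place P1 (178 kg), 22 kg left
truck 2: place P2 (179 kg), 21 kg left
truck 3: place P3 (79 kg), 121 kg left
truck 3: place P4 (29 kg), 92 kg left
truck 4: place P5 (136 kg), 64 kg left
truck 4: place P6 (62 kg), 2 kg left
truck 5: place P7 (117 kg), 83 kg left
truck 5: place P8 (46 kg), 37 kg left
truck 3: place P9 (83 kg), 9 kg left
truck 6: place P10 (72 kg), 128 kg left
truck 6: place P11 (64 kg), 64 kg left
truck 7: place P12 (168 kg), 32 kg left
truck 8: place P13 (87 kg), 113 kg left
truck 9: place P14 (114 kg), 86 kg left
truck 10: place P15 (125 kg), 75 kg left
truck 11: place P16 (164 kg), 36 kg left
truck 6: place P17 (40 kg), 24 kg left
Final trucks: [178] [179] [79,29,83] [136,62] [117,46] [72,64,40] [168] [87] [114] [125] [164].

11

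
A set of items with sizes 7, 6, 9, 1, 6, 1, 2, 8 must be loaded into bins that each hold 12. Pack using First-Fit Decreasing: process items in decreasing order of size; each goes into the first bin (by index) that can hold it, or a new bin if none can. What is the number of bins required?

4 bins

Sorted descending: 9, 8, 7, 6, 6, 2, 1, 1.
9 → bin 1 (remaining 3)
8 → bin 2 (remaining 4)
7 → bin 3 (remaining 5)
6 → bin 4 (remaining 6)
6 → bin 4 (remaining 0)
2 → bin 1 (remaining 1)
1 → bin 1 (remaining 0)
1 → bin 2 (remaining 3)
Final bins: [9,2,1] [8,1] [7] [6,6].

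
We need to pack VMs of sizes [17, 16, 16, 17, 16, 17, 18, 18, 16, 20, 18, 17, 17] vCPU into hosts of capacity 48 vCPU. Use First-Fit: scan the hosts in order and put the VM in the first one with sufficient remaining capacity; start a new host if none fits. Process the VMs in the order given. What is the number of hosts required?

7

17 vCPU → host 1 (remaining 31 vCPU)
16 vCPU → host 1 (remaining 15 vCPU)
16 vCPU → host 2 (remaining 32 vCPU)
17 vCPU → host 2 (remaining 15 vCPU)
16 vCPU → host 3 (remaining 32 vCPU)
17 vCPU → host 3 (remaining 15 vCPU)
18 vCPU → host 4 (remaining 30 vCPU)
18 vCPU → host 4 (remaining 12 vCPU)
16 vCPU → host 5 (remaining 32 vCPU)
20 vCPU → host 5 (remaining 12 vCPU)
18 vCPU → host 6 (remaining 30 vCPU)
17 vCPU → host 6 (remaining 13 vCPU)
17 vCPU → host 7 (remaining 31 vCPU)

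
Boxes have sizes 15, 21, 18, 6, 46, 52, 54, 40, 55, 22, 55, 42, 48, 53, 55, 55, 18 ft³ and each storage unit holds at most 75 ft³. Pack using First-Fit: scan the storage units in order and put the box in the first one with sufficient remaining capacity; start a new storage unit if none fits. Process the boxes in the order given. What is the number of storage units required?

12 storage units

Put 15 ft³ in storage unit 1; 60 ft³ remain.
Put 21 ft³ in storage unit 1; 39 ft³ remain.
Put 18 ft³ in storage unit 1; 21 ft³ remain.
Put 6 ft³ in storage unit 1; 15 ft³ remain.
Put 46 ft³ in storage unit 2; 29 ft³ remain.
Put 52 ft³ in storage unit 3; 23 ft³ remain.
Put 54 ft³ in storage unit 4; 21 ft³ remain.
Put 40 ft³ in storage unit 5; 35 ft³ remain.
Put 55 ft³ in storage unit 6; 20 ft³ remain.
Put 22 ft³ in storage unit 2; 7 ft³ remain.
Put 55 ft³ in storage unit 7; 20 ft³ remain.
Put 42 ft³ in storage unit 8; 33 ft³ remain.
Put 48 ft³ in storage unit 9; 27 ft³ remain.
Put 53 ft³ in storage unit 10; 22 ft³ remain.
Put 55 ft³ in storage unit 11; 20 ft³ remain.
Put 55 ft³ in storage unit 12; 20 ft³ remain.
Put 18 ft³ in storage unit 3; 5 ft³ remain.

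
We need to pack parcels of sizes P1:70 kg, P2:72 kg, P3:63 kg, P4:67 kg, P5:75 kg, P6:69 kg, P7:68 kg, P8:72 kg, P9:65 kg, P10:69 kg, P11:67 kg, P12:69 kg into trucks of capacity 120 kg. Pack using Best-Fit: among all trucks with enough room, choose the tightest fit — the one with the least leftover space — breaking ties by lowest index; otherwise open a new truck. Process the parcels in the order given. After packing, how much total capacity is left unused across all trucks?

614

truck 1: place P1 (70 kg), 50 kg left
truck 2: place P2 (72 kg), 48 kg left
truck 3: place P3 (63 kg), 57 kg left
truck 4: place P4 (67 kg), 53 kg left
truck 5: place P5 (75 kg), 45 kg left
truck 6: place P6 (69 kg), 51 kg left
truck 7: place P7 (68 kg), 52 kg left
truck 8: place P8 (72 kg), 48 kg left
truck 9: place P9 (65 kg), 55 kg left
truck 10: place P10 (69 kg), 51 kg left
truck 11: place P11 (67 kg), 53 kg left
truck 12: place P12 (69 kg), 51 kg left
12 trucks × 120 kg = 1440 kg; used 826 kg; unused 614 kg.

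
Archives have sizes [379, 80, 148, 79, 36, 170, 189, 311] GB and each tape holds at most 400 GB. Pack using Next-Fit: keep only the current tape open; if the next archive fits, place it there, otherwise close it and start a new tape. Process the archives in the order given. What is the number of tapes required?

tape 1: place 379 GB, 21 GB left
tape 2: place 80 GB, 320 GB left
tape 2: place 148 GB, 172 GB left
tape 2: place 79 GB, 93 GB left
tape 2: place 36 GB, 57 GB left
tape 3: place 170 GB, 230 GB left
tape 3: place 189 GB, 41 GB left
tape 4: place 311 GB, 89 GB left
Final tapes: [379] [80,148,79,36] [170,189] [311].

4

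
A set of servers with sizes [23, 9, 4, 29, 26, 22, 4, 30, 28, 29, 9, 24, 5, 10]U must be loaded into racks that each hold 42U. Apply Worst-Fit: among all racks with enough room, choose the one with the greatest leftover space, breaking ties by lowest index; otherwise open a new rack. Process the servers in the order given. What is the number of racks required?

rack 1: place 23U, 19U left
rack 1: place 9U, 10U left
rack 1: place 4U, 6U left
rack 2: place 29U, 13U left
rack 3: place 26U, 16U left
rack 4: place 22U, 20U left
rack 4: place 4U, 16U left
rack 5: place 30U, 12U left
rack 6: place 28U, 14U left
rack 7: place 29U, 13U left
rack 3: place 9U, 7U left
rack 8: place 24U, 18U left
rack 8: place 5U, 13U left
rack 4: place 10U, 6U left
Final racks: [23,9,4] [29] [26,9] [22,4,10] [30] [28] [29] [24,5].

8 racks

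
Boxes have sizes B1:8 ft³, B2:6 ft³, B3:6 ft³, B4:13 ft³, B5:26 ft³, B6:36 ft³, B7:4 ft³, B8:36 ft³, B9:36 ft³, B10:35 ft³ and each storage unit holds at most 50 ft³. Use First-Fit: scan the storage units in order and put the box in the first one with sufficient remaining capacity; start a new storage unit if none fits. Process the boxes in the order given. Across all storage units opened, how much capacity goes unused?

94

B1 (8 ft³) → storage unit 1 (remaining 42 ft³)
B2 (6 ft³) → storage unit 1 (remaining 36 ft³)
B3 (6 ft³) → storage unit 1 (remaining 30 ft³)
B4 (13 ft³) → storage unit 1 (remaining 17 ft³)
B5 (26 ft³) → storage unit 2 (remaining 24 ft³)
B6 (36 ft³) → storage unit 3 (remaining 14 ft³)
B7 (4 ft³) → storage unit 1 (remaining 13 ft³)
B8 (36 ft³) → storage unit 4 (remaining 14 ft³)
B9 (36 ft³) → storage unit 5 (remaining 14 ft³)
B10 (35 ft³) → storage unit 6 (remaining 15 ft³)
6 storage units × 50 ft³ = 300 ft³; used 206 ft³; unused 94 ft³.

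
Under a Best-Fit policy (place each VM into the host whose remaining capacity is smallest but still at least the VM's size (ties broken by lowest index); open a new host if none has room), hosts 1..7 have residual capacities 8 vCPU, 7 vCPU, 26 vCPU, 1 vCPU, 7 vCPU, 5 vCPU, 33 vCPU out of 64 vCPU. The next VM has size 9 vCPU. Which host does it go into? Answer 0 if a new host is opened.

Hosts with room: host 3 (26 vCPU), host 7 (33 vCPU).
Tightest fit is host 3 with 26 vCPU free.

3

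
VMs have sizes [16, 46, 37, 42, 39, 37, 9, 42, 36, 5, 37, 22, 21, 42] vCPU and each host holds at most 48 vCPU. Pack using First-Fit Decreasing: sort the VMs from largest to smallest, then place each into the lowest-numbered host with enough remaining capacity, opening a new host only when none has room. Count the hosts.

Sorted descending: 46, 42, 42, 42, 39, 37, 37, 37, 36, 22, 21, 16, 9, 5.
Put 46 vCPU in host 1; 2 vCPU remain.
Put 42 vCPU in host 2; 6 vCPU remain.
Put 42 vCPU in host 3; 6 vCPU remain.
Put 42 vCPU in host 4; 6 vCPU remain.
Put 39 vCPU in host 5; 9 vCPU remain.
Put 37 vCPU in host 6; 11 vCPU remain.
Put 37 vCPU in host 7; 11 vCPU remain.
Put 37 vCPU in host 8; 11 vCPU remain.
Put 36 vCPU in host 9; 12 vCPU remain.
Put 22 vCPU in host 10; 26 vCPU remain.
Put 21 vCPU in host 10; 5 vCPU remain.
Put 16 vCPU in host 11; 32 vCPU remain.
Put 9 vCPU in host 5; 0 vCPU remain.
Put 5 vCPU in host 2; 1 vCPU remain.
Final hosts: [46] [42,5] [42] [42] [39,9] [37] [37] [37] [36] [22,21] [16].

11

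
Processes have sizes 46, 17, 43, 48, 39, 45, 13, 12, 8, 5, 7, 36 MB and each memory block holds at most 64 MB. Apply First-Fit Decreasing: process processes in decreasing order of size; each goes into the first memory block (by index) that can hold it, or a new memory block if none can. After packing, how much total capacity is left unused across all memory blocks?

Sorted descending: 48, 46, 45, 43, 39, 36, 17, 13, 12, 8, 7, 5.
48 MB → memory block 1 (remaining 16 MB)
46 MB → memory block 2 (remaining 18 MB)
45 MB → memory block 3 (remaining 19 MB)
43 MB → memory block 4 (remaining 21 MB)
39 MB → memory block 5 (remaining 25 MB)
36 MB → memory block 6 (remaining 28 MB)
17 MB → memory block 2 (remaining 1 MB)
13 MB → memory block 1 (remaining 3 MB)
12 MB → memory block 3 (remaining 7 MB)
8 MB → memory block 4 (remaining 13 MB)
7 MB → memory block 3 (remaining 0 MB)
5 MB → memory block 4 (remaining 8 MB)
6 memory blocks × 64 MB = 384 MB; used 319 MB; unused 65 MB.

65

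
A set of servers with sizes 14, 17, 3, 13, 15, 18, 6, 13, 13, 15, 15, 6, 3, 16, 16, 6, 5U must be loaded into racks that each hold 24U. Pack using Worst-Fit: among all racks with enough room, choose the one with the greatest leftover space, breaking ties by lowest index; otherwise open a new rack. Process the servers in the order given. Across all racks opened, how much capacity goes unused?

70

rack 1: place 14U, 10U left
rack 2: place 17U, 7U left
rack 1: place 3U, 7U left
rack 3: place 13U, 11U left
rack 4: place 15U, 9U left
rack 5: place 18U, 6U left
rack 3: place 6U, 5U left
rack 6: place 13U, 11U left
rack 7: place 13U, 11U left
rack 8: place 15U, 9U left
rack 9: place 15U, 9U left
rack 6: place 6U, 5U left
rack 7: place 3U, 8U left
rack 10: place 16U, 8U left
rack 11: place 16U, 8U left
rack 4: place 6U, 3U left
rack 8: place 5U, 4U left
11 racks × 24U = 264U; used 194U; unused 70U.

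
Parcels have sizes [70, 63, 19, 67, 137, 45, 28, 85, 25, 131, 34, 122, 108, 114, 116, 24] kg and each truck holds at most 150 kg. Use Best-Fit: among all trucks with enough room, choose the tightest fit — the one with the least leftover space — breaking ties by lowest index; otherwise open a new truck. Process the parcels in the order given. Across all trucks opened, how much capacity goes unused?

162

truck 1: place 70 kg, 80 kg left
truck 1: place 63 kg, 17 kg left
truck 2: place 19 kg, 131 kg left
truck 2: place 67 kg, 64 kg left
truck 3: place 137 kg, 13 kg left
truck 2: place 45 kg, 19 kg left
truck 4: place 28 kg, 122 kg left
truck 4: place 85 kg, 37 kg left
truck 4: place 25 kg, 12 kg left
truck 5: place 131 kg, 19 kg left
truck 6: place 34 kg, 116 kg left
truck 7: place 122 kg, 28 kg left
truck 6: place 108 kg, 8 kg left
truck 8: place 114 kg, 36 kg left
truck 9: place 116 kg, 34 kg left
truck 7: place 24 kg, 4 kg left
9 trucks × 150 kg = 1350 kg; used 1188 kg; unused 162 kg.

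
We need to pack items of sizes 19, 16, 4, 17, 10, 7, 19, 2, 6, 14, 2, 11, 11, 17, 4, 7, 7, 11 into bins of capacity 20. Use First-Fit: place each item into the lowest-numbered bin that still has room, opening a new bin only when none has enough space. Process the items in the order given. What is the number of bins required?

10 bins

Put 19 in bin 1; 1 remain.
Put 16 in bin 2; 4 remain.
Put 4 in bin 2; 0 remain.
Put 17 in bin 3; 3 remain.
Put 10 in bin 4; 10 remain.
Put 7 in bin 4; 3 remain.
Put 19 in bin 5; 1 remain.
Put 2 in bin 3; 1 remain.
Put 6 in bin 6; 14 remain.
Put 14 in bin 6; 0 remain.
Put 2 in bin 4; 1 remain.
Put 11 in bin 7; 9 remain.
Put 11 in bin 8; 9 remain.
Put 17 in bin 9; 3 remain.
Put 4 in bin 7; 5 remain.
Put 7 in bin 8; 2 remain.
Put 7 in bin 10; 13 remain.
Put 11 in bin 10; 2 remain.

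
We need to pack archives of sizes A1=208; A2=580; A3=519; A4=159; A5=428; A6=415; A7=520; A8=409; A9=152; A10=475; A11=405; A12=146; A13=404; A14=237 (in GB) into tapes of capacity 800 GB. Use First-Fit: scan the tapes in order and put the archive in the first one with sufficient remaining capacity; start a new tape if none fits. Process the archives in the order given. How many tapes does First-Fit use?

9 tapes

Put A1 (208 GB) in tape 1; 592 GB remain.
Put A2 (580 GB) in tape 1; 12 GB remain.
Put A3 (519 GB) in tape 2; 281 GB remain.
Put A4 (159 GB) in tape 2; 122 GB remain.
Put A5 (428 GB) in tape 3; 372 GB remain.
Put A6 (415 GB) in tape 4; 385 GB remain.
Put A7 (520 GB) in tape 5; 280 GB remain.
Put A8 (409 GB) in tape 6; 391 GB remain.
Put A9 (152 GB) in tape 3; 220 GB remain.
Put A10 (475 GB) in tape 7; 325 GB remain.
Put A11 (405 GB) in tape 8; 395 GB remain.
Put A12 (146 GB) in tape 3; 74 GB remain.
Put A13 (404 GB) in tape 9; 396 GB remain.
Put A14 (237 GB) in tape 4; 148 GB remain.
Final tapes: [208,580] [519,159] [428,152,146] [415,237] [520] [409] [475] [405] [404].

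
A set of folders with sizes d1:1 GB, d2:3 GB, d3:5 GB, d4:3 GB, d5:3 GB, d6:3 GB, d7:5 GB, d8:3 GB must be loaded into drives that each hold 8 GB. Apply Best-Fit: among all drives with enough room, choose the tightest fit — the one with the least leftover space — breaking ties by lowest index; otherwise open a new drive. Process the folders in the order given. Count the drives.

4

drive 1: place d1 (1 GB), 7 GB left
drive 1: place d2 (3 GB), 4 GB left
drive 2: place d3 (5 GB), 3 GB left
drive 2: place d4 (3 GB), 0 GB left
drive 1: place d5 (3 GB), 1 GB left
drive 3: place d6 (3 GB), 5 GB left
drive 3: place d7 (5 GB), 0 GB left
drive 4: place d8 (3 GB), 5 GB left
Final drives: [1,3,3] [5,3] [3,5] [3].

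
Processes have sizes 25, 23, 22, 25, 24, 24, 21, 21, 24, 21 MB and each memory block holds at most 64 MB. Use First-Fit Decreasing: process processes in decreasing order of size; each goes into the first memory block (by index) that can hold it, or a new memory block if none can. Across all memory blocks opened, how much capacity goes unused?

90

Sorted descending: 25, 25, 24, 24, 24, 23, 22, 21, 21, 21.
memory block 1: place 25 MB, 39 MB left
memory block 1: place 25 MB, 14 MB left
memory block 2: place 24 MB, 40 MB left
memory block 2: place 24 MB, 16 MB left
memory block 3: place 24 MB, 40 MB left
memory block 3: place 23 MB, 17 MB left
memory block 4: place 22 MB, 42 MB left
memory block 4: place 21 MB, 21 MB left
memory block 4: place 21 MB, 0 MB left
memory block 5: place 21 MB, 43 MB left
5 memory blocks × 64 MB = 320 MB; used 230 MB; unused 90 MB.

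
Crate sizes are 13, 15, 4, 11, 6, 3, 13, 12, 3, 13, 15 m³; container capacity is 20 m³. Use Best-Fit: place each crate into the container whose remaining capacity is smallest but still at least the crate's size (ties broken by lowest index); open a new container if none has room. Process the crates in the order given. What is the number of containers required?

7

13 m³ → container 1 (remaining 7 m³)
15 m³ → container 2 (remaining 5 m³)
4 m³ → container 2 (remaining 1 m³)
11 m³ → container 3 (remaining 9 m³)
6 m³ → container 1 (remaining 1 m³)
3 m³ → container 3 (remaining 6 m³)
13 m³ → container 4 (remaining 7 m³)
12 m³ → container 5 (remaining 8 m³)
3 m³ → container 3 (remaining 3 m³)
13 m³ → container 6 (remaining 7 m³)
15 m³ → container 7 (remaining 5 m³)
Final containers: [13,6] [15,4] [11,3,3] [13] [12] [13] [15].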